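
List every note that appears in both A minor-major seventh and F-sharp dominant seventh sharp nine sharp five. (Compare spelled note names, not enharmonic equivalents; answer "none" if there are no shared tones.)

E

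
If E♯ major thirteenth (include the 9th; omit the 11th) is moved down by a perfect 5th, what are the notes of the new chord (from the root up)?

A#, C##, E#, G##, B#, F##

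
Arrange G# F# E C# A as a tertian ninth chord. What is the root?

F#

Stacking in thirds gives F# – A – C# – E – G#, so F# is the root — F# minor ninth.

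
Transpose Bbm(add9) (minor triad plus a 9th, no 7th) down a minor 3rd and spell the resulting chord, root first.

Transposed root: Bb → G (minor 3rd down). So we spell G minor added-ninth:
Root: G
Minor 3rd (3rd): Bb
Perfect 5th (5th): D
Major 9th (9th): A

G, Bb, D, A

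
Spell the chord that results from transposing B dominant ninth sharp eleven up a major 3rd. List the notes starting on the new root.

D-sharp, F-double-sharp, A-sharp, C-sharp, E-sharp, G-double-sharp

B up a major 3rd → D-sharp. New chord: D-sharp dominant ninth sharp eleven.
- root: D-sharp
- major 3rd: F-double-sharp
- perfect 5th: A-sharp
- minor 7th: C-sharp
- major 9th: E-sharp
- augmented 11th: G-double-sharp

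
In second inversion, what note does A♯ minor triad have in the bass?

A♯ minor triad in root position is A#–C#–E#.
Second inversion places the fifth in the bass, which is E#.

E#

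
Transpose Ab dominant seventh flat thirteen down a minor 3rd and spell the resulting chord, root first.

F, A, C, E-flat, D-flat

A-flat down a minor 3rd → F. New chord: F dominant seventh flat thirteen.
root → F
3rd (major 3rd) → A
5th (perfect 5th) → C
7th (minor 7th) → E-flat
13th (minor 13th) → D-flat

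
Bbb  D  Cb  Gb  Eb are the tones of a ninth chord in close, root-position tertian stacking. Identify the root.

Cb

Stacking in thirds gives Cb – Eb – Gb – Bbb – D, so Cb is the root — Cb dominant seventh sharp nine.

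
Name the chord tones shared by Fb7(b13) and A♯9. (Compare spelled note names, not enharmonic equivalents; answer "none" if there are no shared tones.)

none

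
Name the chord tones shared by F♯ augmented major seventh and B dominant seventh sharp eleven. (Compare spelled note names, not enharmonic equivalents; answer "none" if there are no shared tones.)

F-sharp  E-sharp

F♯ augmented major seventh: F-sharp A-sharp C-double-sharp E-sharp
B dominant seventh sharp eleven: B D-sharp F-sharp A E-sharp
Common to both → F-sharp, E-sharp.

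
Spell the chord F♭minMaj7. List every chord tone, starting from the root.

Fb Abb Cb Eb

F♭minMaj7: minor-major seventh on Fb.
Root: Fb
Minor 3rd (3rd): Abb
Perfect 5th (5th): Cb
Major 7th (7th): Eb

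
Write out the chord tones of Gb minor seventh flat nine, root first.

Root Gb, quality minor seventh flat nine:
Root: Gb
Minor 3rd (3rd): Bbb
Perfect 5th (5th): Db
Minor 7th (7th): Fb
Minor 9th (9th): Abb

Gb, Bbb, Db, Fb, Abb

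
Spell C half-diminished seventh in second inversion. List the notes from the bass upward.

G♭ – B♭ – C – E♭

In root position, C half-diminished seventh is C–E♭–G♭–B♭.
Second inversion puts the fifth (G♭) in the bass.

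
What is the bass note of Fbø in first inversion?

Fbø in root position is F♭–A𝄫–C𝄫–E𝄫.
First inversion places the third in the bass, which is A𝄫.

A𝄫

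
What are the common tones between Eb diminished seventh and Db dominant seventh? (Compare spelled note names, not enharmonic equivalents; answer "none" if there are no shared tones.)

Eb diminished seventh: E-flat G-flat B-double-flat D-double-flat
Db dominant seventh: D-flat F A-flat C-flat
Common to both → none.

none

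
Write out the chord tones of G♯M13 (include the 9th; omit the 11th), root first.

G♯M13 is a major thirteenth built on G♯.
G♯ — root
B♯ — major 3rd
D♯ — perfect 5th
F𝄪 — major 7th
A♯ — major 9th
E♯ — major 13th

G♯, B♯, D♯, F𝄪, A♯, E♯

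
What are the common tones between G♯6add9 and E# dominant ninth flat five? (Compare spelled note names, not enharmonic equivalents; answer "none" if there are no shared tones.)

D♯  E♯

G♯6add9: G♯ B♯ D♯ E♯ A♯
E# dominant ninth flat five: E♯ G𝄪 B D♯ F𝄪
Common to both → D♯, E♯.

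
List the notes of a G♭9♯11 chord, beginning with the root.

Gb, Bb, Db, Fb, Ab, C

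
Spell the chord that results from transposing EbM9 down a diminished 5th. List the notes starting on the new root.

A, C#, E, G#, B

A diminished 5th down from Eb is A, so the new chord is A major ninth.
- root: A
- major 3rd: C#
- perfect 5th: E
- major 7th: G#
- major 9th: B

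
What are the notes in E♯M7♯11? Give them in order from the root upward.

E#, G##, B#, D##, A##

Root E#, quality major seventh sharp eleven:
Root: E#
Major 3rd (3rd): G##
Perfect 5th (5th): B#
Major 7th (7th): D##
Augmented 11th (11th): A##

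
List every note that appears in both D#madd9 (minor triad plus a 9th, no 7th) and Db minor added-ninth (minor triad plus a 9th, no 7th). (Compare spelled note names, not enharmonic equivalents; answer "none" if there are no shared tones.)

none

D#madd9 = D#, F#, A#, E#.
Db minor added-ninth = Db, Fb, Ab, Eb.
Shared: none.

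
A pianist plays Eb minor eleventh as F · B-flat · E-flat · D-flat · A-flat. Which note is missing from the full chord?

Eb minor eleventh = E-flat, G-flat, B-flat, D-flat, F, A-flat. The voicing lacks the 3rd (minor 3rd), G-flat.

G-flat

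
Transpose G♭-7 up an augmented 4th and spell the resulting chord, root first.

An augmented 4th up from Gb is C, so the new chord is C minor seventh.
Root: C
Minor 3rd (3rd): Eb
Perfect 5th (5th): G
Minor 7th (7th): Bb

C – Eb – G – Bb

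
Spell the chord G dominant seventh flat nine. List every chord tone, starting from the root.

G  B  D  F  A♭

G dominant seventh flat nine is a dominant seventh flat nine built on G.
G — root
B — major 3rd
D — perfect 5th
F — minor 7th
A♭ — minor 9th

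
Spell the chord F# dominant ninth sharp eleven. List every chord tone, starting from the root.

F-sharp  A-sharp  C-sharp  E  G-sharp  B-sharp

F# dominant ninth sharp eleven is a dominant ninth sharp eleven built on F-sharp.
root → F-sharp
3rd (major 3rd) → A-sharp
5th (perfect 5th) → C-sharp
7th (minor 7th) → E
9th (major 9th) → G-sharp
11th (augmented 11th) → B-sharp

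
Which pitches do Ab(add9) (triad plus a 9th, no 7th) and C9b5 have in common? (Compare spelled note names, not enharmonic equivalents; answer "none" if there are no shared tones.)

C  Bb

Ab(add9) = Ab, C, Eb, Bb.
C9b5 = C, E, Gb, Bb, D.
Shared: C, Bb.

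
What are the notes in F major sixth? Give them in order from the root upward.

Root F, quality major sixth:
- root: F
- major 3rd: A
- perfect 5th: C
- major 6th: D

F, A, C, D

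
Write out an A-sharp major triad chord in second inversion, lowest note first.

E#  A#  C##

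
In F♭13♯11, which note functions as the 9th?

F♭13♯11 is built on Fb; its 9th is a major 9th above the root.
A second above F uses the letter G, and the major 9th above Fb is Gb.

Gb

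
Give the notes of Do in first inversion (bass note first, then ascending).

Do = D–F–Ab; first inversion → third (F) lowest.

F  Ab  D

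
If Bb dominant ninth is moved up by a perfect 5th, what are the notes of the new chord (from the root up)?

F, A, C, E-flat, G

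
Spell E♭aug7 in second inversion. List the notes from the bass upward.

B, Db, Eb, G

E♭aug7 = Eb–G–B–Db; second inversion → fifth (B) lowest.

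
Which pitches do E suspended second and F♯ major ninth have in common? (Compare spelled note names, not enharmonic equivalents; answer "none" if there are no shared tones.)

F-sharp

E suspended second = E, F-sharp, B.
F♯ major ninth = F-sharp, A-sharp, C-sharp, E-sharp, G-sharp.
Shared: F-sharp.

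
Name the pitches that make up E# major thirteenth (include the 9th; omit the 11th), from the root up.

E-sharp G-double-sharp B-sharp D-double-sharp F-double-sharp C-double-sharp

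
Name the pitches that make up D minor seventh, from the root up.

Root D, quality minor seventh:
Root: D
Minor 3rd (3rd): F
Perfect 5th (5th): A
Minor 7th (7th): C

D F A C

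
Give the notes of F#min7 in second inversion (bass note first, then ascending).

C# E F# A

F#min7 = F#–A–C#–E; second inversion → fifth (C#) lowest.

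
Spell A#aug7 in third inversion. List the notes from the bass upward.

G#  A#  C##  E##

In root position, A#aug7 is A#–C##–E##–G#.
Third inversion puts the seventh (G#) in the bass.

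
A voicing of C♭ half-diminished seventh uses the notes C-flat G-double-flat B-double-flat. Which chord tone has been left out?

E-double-flat

The full C♭ half-diminished seventh chord is C-flat, E-double-flat, G-double-flat, B-double-flat.
Comparing with the voicing, the minor 3rd (3rd) — E-double-flat — is absent.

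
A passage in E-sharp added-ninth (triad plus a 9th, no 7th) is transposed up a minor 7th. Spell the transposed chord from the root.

D-sharp, F-double-sharp, A-sharp, E-sharp

A minor 7th up from E-sharp is D-sharp, so the new chord is D-sharp added-ninth.
- root: D-sharp
- major 3rd: F-double-sharp
- perfect 5th: A-sharp
- major 9th: E-sharp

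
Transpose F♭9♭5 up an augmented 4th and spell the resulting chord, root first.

Bb  D  Fb  Ab  C

An augmented 4th up from Fb is Bb, so the new chord is Bb dominant ninth flat five.
root → Bb
3rd (major 3rd) → D
5th (diminished 5th) → Fb
7th (minor 7th) → Ab
9th (major 9th) → C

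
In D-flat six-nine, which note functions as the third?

D-flat six-nine is built on Db; its 3rd is a major 3rd above the root.
A third above D uses the letter F, and the major 3rd above Db is F.

F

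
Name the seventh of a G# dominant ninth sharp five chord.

G# dominant ninth sharp five is built on G-sharp; its 7th is a minor 7th above the root.
A seventh above G uses the letter F, and the minor 7th above G-sharp is F-sharp.

F-sharp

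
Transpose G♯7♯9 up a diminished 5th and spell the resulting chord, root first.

D F# A C E#

A diminished 5th up from G# is D, so the new chord is D dominant seventh sharp nine.
root → D
3rd (major 3rd) → F#
5th (perfect 5th) → A
7th (minor 7th) → C
9th (augmented 9th) → E#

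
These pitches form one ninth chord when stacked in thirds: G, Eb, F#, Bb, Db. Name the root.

Eb

Stacking in thirds gives Eb – G – Bb – Db – F#, so Eb is the root — Eb dominant seventh sharp nine.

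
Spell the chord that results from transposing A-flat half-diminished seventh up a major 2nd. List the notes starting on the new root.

B-flat D-flat F-flat A-flat

Transposed root: A-flat → B-flat (major 2nd up). So we spell B-flat half-diminished seventh:
B-flat — root
D-flat — minor 3rd
F-flat — diminished 5th
A-flat — minor 7th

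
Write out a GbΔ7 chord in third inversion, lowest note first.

GbΔ7 = Gb–Bb–Db–F; third inversion → seventh (F) lowest.

F – Gb – Bb – Db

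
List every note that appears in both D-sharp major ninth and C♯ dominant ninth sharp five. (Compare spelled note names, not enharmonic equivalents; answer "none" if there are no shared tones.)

D-sharp – E-sharp

D-sharp major ninth: D-sharp F-double-sharp A-sharp C-double-sharp E-sharp
C♯ dominant ninth sharp five: C-sharp E-sharp G-double-sharp B D-sharp
Common to both → D-sharp, E-sharp.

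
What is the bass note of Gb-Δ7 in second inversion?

Gb-Δ7 in root position is Gb–Bbb–Db–F.
Second inversion places the fifth in the bass, which is Db.

Db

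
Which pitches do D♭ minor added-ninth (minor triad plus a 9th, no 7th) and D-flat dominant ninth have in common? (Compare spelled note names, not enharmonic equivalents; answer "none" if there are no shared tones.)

D♭ minor added-ninth: Db Fb Ab Eb
D-flat dominant ninth: Db F Ab Cb Eb
Common to both → Db, Ab, Eb.

Db, Ab, Eb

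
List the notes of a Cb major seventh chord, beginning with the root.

C-flat E-flat G-flat B-flat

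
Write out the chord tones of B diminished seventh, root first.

B diminished seventh is a diminished seventh built on B.
root → B
3rd (minor 3rd) → D
5th (diminished 5th) → F
7th (diminished 7th) → Ab

B – D – F – Ab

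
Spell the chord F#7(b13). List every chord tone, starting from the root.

F# A# C# E D

Root F#, quality dominant seventh flat thirteen:
- root: F#
- major 3rd: A#
- perfect 5th: C#
- minor 7th: E
- minor 13th: D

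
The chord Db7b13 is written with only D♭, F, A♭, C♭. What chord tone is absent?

B𝄫

The full Db7b13 chord is D♭, F, A♭, C♭, B𝄫.
Comparing with the voicing, the minor 13th (13th) — B𝄫 — is absent.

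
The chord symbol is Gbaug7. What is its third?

Bb

Root of Gbaug7 = Gb. The 3rd is a major 3rd: Gb up a major 3rd → Bb.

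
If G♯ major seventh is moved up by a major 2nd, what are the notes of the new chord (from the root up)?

G-sharp up a major 2nd → A-sharp. New chord: A-sharp major seventh.
Root: A-sharp
Major 3rd (3rd): C-double-sharp
Perfect 5th (5th): E-sharp
Major 7th (7th): G-double-sharp

A-sharp C-double-sharp E-sharp G-double-sharp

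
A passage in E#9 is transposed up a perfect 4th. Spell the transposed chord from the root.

A perfect 4th up from E♯ is A♯, so the new chord is A♯ dominant ninth.
A♯ — root
C𝄪 — major 3rd
E♯ — perfect 5th
G♯ — minor 7th
B♯ — major 9th

A♯  C𝄪  E♯  G♯  B♯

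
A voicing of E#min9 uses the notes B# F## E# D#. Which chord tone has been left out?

The full E#min9 chord is E#, G#, B#, D#, F##.
Comparing with the voicing, the minor 3rd (3rd) — G# — is absent.

G#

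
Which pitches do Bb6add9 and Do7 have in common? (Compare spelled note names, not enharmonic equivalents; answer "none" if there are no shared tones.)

D  F

Bb6add9 = Bb, D, F, G, C.
Do7 = D, F, Ab, Cb.
Shared: D, F.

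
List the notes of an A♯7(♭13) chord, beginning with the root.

A#, C##, E#, G#, F#

A♯7(♭13) is a dominant seventh flat thirteen built on A#.
- root: A#
- major 3rd: C##
- perfect 5th: E#
- minor 7th: G#
- minor 13th: F#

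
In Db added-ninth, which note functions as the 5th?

Ab

Db added-ninth is built on Db; its 5th is a perfect 5th above the root.
A fifth above D uses the letter A, and the perfect 5th above Db is Ab.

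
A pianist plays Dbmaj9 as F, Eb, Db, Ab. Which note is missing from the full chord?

Dbmaj9 = Db, F, Ab, C, Eb. The voicing lacks the 7th (major 7th), C.

C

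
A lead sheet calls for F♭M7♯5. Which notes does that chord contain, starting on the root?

F♭M7♯5: augmented major seventh on Fb.
- root: Fb
- major 3rd: Ab
- augmented 5th: C
- major 7th: Eb

Fb Ab C Eb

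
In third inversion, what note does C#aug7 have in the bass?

B

C#aug7 = C♯–E♯–G𝄪–B. Third inversion → seventh in the bass = B.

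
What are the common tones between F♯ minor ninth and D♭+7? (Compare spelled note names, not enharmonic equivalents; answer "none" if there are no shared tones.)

A

F♯ minor ninth: F# A C# E G#
D♭+7: Db F A Cb
Common to both → A.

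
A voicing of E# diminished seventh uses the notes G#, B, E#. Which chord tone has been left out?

E# diminished seventh = E#, G#, B, D. The voicing lacks the 7th (diminished 7th), D.

D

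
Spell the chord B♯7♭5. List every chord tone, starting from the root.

B♯7♭5: dominant seventh flat five on B#.
Root: B#
Major 3rd (3rd): D##
Diminished 5th (5th): F#
Minor 7th (7th): A#

B#  D##  F#  A#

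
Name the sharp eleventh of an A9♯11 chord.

A9♯11 is built on A; its 11th is an augmented 11th above the root.
A fourth above A uses the letter D, and the augmented 11th above A is D#.

D#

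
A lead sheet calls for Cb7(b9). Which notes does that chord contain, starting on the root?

Cb7(b9): dominant seventh flat nine on C♭.
- root: C♭
- major 3rd: E♭
- perfect 5th: G♭
- minor 7th: B𝄫
- minor 9th: D𝄫

C♭  E♭  G♭  B𝄫  D𝄫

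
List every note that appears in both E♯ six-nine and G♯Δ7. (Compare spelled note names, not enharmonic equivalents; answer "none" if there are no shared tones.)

B# – F##

E♯ six-nine: E# G## B# C## F##
G♯Δ7: G# B# D# F##
Common to both → B#, F##.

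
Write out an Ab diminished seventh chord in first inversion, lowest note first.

Cb  Ebb  Gbb  Ab

In root position, Ab diminished seventh is Ab–Cb–Ebb–Gbb.
First inversion puts the third (Cb) in the bass.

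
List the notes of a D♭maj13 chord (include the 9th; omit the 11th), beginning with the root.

D♭maj13 is a major thirteenth built on Db.
root → Db
3rd (major 3rd) → F
5th (perfect 5th) → Ab
7th (major 7th) → C
9th (major 9th) → Eb
13th (major 13th) → Bb

Db F Ab C Eb Bb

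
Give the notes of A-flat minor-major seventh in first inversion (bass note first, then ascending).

A-flat minor-major seventh = A-flat–C-flat–E-flat–G; first inversion → third (C-flat) lowest.

C-flat, E-flat, G, A-flat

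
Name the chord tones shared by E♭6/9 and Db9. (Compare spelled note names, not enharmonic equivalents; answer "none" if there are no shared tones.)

E♭ – F

E♭6/9 = E♭, G, B♭, C, F.
Db9 = D♭, F, A♭, C♭, E♭.
Shared: E♭, F.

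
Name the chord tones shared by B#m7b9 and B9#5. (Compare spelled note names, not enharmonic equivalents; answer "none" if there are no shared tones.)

D♯, F𝄪, C♯

B#m7b9 = B♯, D♯, F𝄪, A♯, C♯.
B9#5 = B, D♯, F𝄪, A, C♯.
Shared: D♯, F𝄪, C♯.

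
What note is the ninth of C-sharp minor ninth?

D#

C-sharp minor ninth is built on C#; its 9th is a major 9th above the root.
A second above C uses the letter D, and the major 9th above C# is D#.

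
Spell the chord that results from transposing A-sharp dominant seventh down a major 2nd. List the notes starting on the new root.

G#, B#, D#, F#

Transposed root: A# → G# (major 2nd down). So we spell G# dominant seventh:
G# — root
B# — major 3rd
D# — perfect 5th
F# — minor 7th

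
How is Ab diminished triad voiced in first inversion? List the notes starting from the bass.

C-flat, E-double-flat, A-flat

Ab diminished triad = A-flat–C-flat–E-double-flat; first inversion → third (C-flat) lowest.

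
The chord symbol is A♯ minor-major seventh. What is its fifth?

E-sharp

A♯ minor-major seventh is built on A-sharp; its 5th is a perfect 5th above the root.
A fifth above A uses the letter E, and the perfect 5th above A-sharp is E-sharp.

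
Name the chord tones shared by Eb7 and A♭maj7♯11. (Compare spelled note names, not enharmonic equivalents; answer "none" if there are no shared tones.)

E♭ – G

Eb7: E♭ G B♭ D♭
A♭maj7♯11: A♭ C E♭ G D
Common to both → E♭, G.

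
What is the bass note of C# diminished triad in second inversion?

G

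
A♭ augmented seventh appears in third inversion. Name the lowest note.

A♭ augmented seventh = A-flat–C–E–G-flat. Third inversion → seventh in the bass = G-flat.

G-flat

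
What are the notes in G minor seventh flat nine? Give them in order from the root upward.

G, B-flat, D, F, A-flat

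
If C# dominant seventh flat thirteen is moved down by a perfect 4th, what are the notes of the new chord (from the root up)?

A perfect 4th down from C# is G#, so the new chord is G# dominant seventh flat thirteen.
G# — root
B# — major 3rd
D# — perfect 5th
F# — minor 7th
E — minor 13th

G#, B#, D#, F#, E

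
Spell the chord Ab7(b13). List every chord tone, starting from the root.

Root Ab, quality dominant seventh flat thirteen:
- root: Ab
- major 3rd: C
- perfect 5th: Eb
- minor 7th: Gb
- minor 13th: Fb

Ab, C, Eb, Gb, Fb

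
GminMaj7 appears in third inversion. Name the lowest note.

F#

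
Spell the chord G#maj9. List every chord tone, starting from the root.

G# – B# – D# – F## – A#

Root G#, quality major ninth:
G# — root
B# — major 3rd
D# — perfect 5th
F## — major 7th
A# — major 9th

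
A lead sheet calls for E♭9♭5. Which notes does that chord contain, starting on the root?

E♭9♭5 is a dominant ninth flat five built on Eb.
- root: Eb
- major 3rd: G
- diminished 5th: Bbb
- minor 7th: Db
- major 9th: F

Eb G Bbb Db F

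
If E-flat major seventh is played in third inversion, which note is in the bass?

D

E-flat major seventh = E-flat–G–B-flat–D. Third inversion → seventh in the bass = D.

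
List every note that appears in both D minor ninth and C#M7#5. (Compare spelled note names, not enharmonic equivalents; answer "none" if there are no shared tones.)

D minor ninth = D, F, A, C, E.
C#M7#5 = C#, E#, G##, B#.
Shared: none.

none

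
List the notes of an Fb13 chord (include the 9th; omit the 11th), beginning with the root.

Fb13: dominant thirteenth on Fb.
root → Fb
3rd (major 3rd) → Ab
5th (perfect 5th) → Cb
7th (minor 7th) → Ebb
9th (major 9th) → Gb
13th (major 13th) → Db

Fb – Ab – Cb – Ebb – Gb – Db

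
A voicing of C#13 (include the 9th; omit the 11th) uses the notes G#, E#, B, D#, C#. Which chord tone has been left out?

The full C#13 chord is C#, E#, G#, B, D#, A#.
Comparing with the voicing, the major 13th (13th) — A# — is absent.

A#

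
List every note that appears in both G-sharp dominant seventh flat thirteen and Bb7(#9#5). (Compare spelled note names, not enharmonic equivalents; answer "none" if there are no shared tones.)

F#

G-sharp dominant seventh flat thirteen = G#, B#, D#, F#, E.
Bb7(#9#5) = Bb, D, F#, Ab, C#.
Shared: F#.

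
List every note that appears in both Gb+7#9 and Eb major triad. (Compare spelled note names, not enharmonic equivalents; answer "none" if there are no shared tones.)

Gb+7#9 = Gb, Bb, D, Fb, A.
Eb major triad = Eb, G, Bb.
Shared: Bb.

Bb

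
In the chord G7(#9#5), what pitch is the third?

B

G7(#9#5) is built on G; its 3rd is a major 3rd above the root.
A third above G uses the letter B, and the major 3rd above G is B.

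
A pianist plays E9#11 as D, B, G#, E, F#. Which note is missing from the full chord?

The full E9#11 chord is E, G#, B, D, F#, A#.
Comparing with the voicing, the augmented 11th (11th) — A# — is absent.

A#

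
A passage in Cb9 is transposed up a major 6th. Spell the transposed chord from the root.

Cb up a major 6th → Ab. New chord: Ab dominant ninth.
Root: Ab
Major 3rd (3rd): C
Perfect 5th (5th): Eb
Minor 7th (7th): Gb
Major 9th (9th): Bb

Ab C Eb Gb Bb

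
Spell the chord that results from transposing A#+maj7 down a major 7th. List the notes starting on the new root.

A# down a major 7th → B. New chord: B augmented major seventh.
- root: B
- major 3rd: D#
- augmented 5th: F##
- major 7th: A#

B – D# – F## – A#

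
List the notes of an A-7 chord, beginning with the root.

A  C  E  G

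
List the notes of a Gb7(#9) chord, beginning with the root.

Gb Bb Db Fb A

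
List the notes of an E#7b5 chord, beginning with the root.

E#, G##, B, D#

Root E#, quality dominant seventh flat five:
Root: E#
Major 3rd (3rd): G##
Diminished 5th (5th): B
Minor 7th (7th): D#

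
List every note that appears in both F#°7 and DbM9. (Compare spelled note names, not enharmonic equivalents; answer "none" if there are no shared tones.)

C, Eb

F#°7: F# A C Eb
DbM9: Db F Ab C Eb
Common to both → C, Eb.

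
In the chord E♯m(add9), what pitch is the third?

G♯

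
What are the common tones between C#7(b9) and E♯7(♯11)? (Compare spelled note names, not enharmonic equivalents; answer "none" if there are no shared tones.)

C#7(b9): C♯ E♯ G♯ B D
E♯7(♯11): E♯ G𝄪 B♯ D♯ A𝄪
Common to both → E♯.

E♯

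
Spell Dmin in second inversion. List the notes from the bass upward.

A  D  F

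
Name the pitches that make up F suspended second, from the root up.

F, G, C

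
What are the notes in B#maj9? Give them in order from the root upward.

B#maj9 is a major ninth built on B#.
- root: B#
- major 3rd: D##
- perfect 5th: F##
- major 7th: A##
- major 9th: C##

B# – D## – F## – A## – C##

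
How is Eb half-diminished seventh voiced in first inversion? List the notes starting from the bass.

Eb half-diminished seventh = Eb–Gb–Bbb–Db; first inversion → third (Gb) lowest.

Gb, Bbb, Db, Eb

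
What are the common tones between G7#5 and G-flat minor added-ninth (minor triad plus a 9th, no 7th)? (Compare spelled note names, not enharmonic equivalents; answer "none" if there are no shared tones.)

none

G7#5: G B D# F
G-flat minor added-ninth: Gb Bbb Db Ab
Common to both → none.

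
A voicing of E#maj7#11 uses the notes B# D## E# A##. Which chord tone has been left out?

G##

E#maj7#11 = E#, G##, B#, D##, A##. The voicing lacks the 3rd (major 3rd), G##.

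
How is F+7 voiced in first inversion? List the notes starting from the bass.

In root position, F+7 is F–A–C♯–E♭.
First inversion puts the third (A) in the bass.

A  C♯  E♭  F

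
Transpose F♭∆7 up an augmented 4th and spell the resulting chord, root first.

Transposed root: Fb → Bb (augmented 4th up). So we spell Bb major seventh:
Root: Bb
Major 3rd (3rd): D
Perfect 5th (5th): F
Major 7th (7th): A

Bb D F A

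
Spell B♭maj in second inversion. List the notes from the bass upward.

In root position, B♭maj is Bb–D–F.
Second inversion puts the fifth (F) in the bass.

F – Bb – D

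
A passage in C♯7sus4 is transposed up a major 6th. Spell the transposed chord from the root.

A♯, D♯, E♯, G♯

C♯ up a major 6th → A♯. New chord: A♯ dominant seventh suspended fourth.
- root: A♯
- perfect 4th: D♯
- perfect 5th: E♯
- minor 7th: G♯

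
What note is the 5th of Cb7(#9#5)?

G

Root of Cb7(#9#5) = Cb. The 5th is an augmented 5th: Cb up an augmented 5th → G.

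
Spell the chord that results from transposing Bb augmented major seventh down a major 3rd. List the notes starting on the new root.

Gb – Bb – D – F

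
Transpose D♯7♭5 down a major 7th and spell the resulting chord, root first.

Transposed root: D# → E (major 7th down). So we spell E dominant seventh flat five:
- root: E
- major 3rd: G#
- diminished 5th: Bb
- minor 7th: D

E G# Bb D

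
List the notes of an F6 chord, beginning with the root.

F A C D

Root F, quality major sixth:
F — root
A — major 3rd
C — perfect 5th
D — major 6th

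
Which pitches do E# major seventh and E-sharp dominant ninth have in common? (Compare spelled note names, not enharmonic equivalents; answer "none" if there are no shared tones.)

E#, G##, B#

E# major seventh = E#, G##, B#, D##.
E-sharp dominant ninth = E#, G##, B#, D#, F##.
Shared: E#, G##, B#.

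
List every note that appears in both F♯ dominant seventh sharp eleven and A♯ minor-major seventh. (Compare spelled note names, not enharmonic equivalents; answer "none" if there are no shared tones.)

F♯ dominant seventh sharp eleven = F#, A#, C#, E, B#.
A♯ minor-major seventh = A#, C#, E#, G##.
Shared: A#, C#.

A#, C#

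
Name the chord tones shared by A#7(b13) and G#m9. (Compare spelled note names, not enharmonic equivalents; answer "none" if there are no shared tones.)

A#7(b13): A# C## E# G# F#
G#m9: G# B D# F# A#
Common to both → A#, G#, F#.

A# – G# – F#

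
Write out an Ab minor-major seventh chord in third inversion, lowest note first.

G  A-flat  C-flat  E-flat

In root position, Ab minor-major seventh is A-flat–C-flat–E-flat–G.
Third inversion puts the seventh (G) in the bass.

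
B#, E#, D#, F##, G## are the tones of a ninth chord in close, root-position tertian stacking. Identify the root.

E#

Stacking in thirds gives E# – G## – B# – D# – F##, so E# is the root — E# dominant ninth.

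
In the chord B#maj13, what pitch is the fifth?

B#maj13 is built on B#; its 5th is a perfect 5th above the root.
A fifth above B uses the letter F, and the perfect 5th above B# is F##.

F##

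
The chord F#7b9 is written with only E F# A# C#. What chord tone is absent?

The full F#7b9 chord is F#, A#, C#, E, G.
Comparing with the voicing, the minor 9th (9th) — G — is absent.

G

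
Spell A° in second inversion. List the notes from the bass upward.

In root position, A° is A–C–E♭.
Second inversion puts the fifth (E♭) in the bass.

E♭ A C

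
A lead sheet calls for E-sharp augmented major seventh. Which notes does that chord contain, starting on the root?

E#, G##, B##, D##

E-sharp augmented major seventh: augmented major seventh on E#.
- root: E#
- major 3rd: G##
- augmented 5th: B##
- major 7th: D##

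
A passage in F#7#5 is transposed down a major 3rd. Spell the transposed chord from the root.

F♯ down a major 3rd → D. New chord: D augmented seventh.
D — root
F♯ — major 3rd
A♯ — augmented 5th
C — minor 7th

D, F♯, A♯, C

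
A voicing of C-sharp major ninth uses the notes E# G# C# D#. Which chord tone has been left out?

The full C-sharp major ninth chord is C#, E#, G#, B#, D#.
Comparing with the voicing, the major 7th (7th) — B# — is absent.

B#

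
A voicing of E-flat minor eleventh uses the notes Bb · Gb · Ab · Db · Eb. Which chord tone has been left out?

F

E-flat minor eleventh = Eb, Gb, Bb, Db, F, Ab. The voicing lacks the 9th (major 9th), F.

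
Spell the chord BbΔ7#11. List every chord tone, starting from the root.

Bb  D  F  A  E

BbΔ7#11 is a major seventh sharp eleven built on Bb.
- root: Bb
- major 3rd: D
- perfect 5th: F
- major 7th: A
- augmented 11th: E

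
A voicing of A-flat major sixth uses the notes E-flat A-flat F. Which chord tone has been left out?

C

The full A-flat major sixth chord is A-flat, C, E-flat, F.
Comparing with the voicing, the major 3rd (3rd) — C — is absent.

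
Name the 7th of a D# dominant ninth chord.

C#

Root of D# dominant ninth = D#. The 7th is a minor 7th: D# up a minor 7th → C#.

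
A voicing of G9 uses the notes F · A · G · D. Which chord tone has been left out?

B

G9 = G, B, D, F, A. The voicing lacks the 3rd (major 3rd), B.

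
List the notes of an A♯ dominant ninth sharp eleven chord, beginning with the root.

A♯ dominant ninth sharp eleven: dominant ninth sharp eleven on A-sharp.
A-sharp — root
C-double-sharp — major 3rd
E-sharp — perfect 5th
G-sharp — minor 7th
B-sharp — major 9th
D-double-sharp — augmented 11th

A-sharp  C-double-sharp  E-sharp  G-sharp  B-sharp  D-double-sharp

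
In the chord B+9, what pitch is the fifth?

F##

B+9 is built on B; its 5th is an augmented 5th above the root.
A fifth above B uses the letter F, and the augmented 5th above B is F##.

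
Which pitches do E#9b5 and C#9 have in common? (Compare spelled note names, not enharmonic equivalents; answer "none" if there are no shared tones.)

E#9b5: E# G## B D# F##
C#9: C# E# G# B D#
Common to both → E#, B, D#.

E#, B, D#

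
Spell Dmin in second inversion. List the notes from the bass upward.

A, D, F

Dmin = D–F–A; second inversion → fifth (A) lowest.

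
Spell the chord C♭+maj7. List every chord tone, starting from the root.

C♭+maj7: augmented major seventh on C♭.
C♭ — root
E♭ — major 3rd
G — augmented 5th
B♭ — major 7th

C♭ – E♭ – G – B♭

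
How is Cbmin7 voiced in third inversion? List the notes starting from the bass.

Cbmin7 = C♭–E𝄫–G♭–B𝄫; third inversion → seventh (B𝄫) lowest.

B𝄫, C♭, E𝄫, G♭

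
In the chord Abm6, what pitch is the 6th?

Root of Abm6 = Ab. The 6th is a major 6th: Ab up a major 6th → F.

F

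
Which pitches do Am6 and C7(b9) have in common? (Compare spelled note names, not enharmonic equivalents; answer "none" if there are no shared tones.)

C E

Am6 = A, C, E, F♯.
C7(b9) = C, E, G, B♭, D♭.
Shared: C, E.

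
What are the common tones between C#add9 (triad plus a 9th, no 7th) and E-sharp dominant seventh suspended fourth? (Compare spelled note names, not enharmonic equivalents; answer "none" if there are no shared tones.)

E#  D#

C#add9: C# E# G# D#
E-sharp dominant seventh suspended fourth: E# A# B# D#
Common to both → E#, D#.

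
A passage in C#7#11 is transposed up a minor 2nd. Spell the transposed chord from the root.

D – F♯ – A – C – G♯

C♯ up a minor 2nd → D. New chord: D dominant seventh sharp eleven.
- root: D
- major 3rd: F♯
- perfect 5th: A
- minor 7th: C
- augmented 11th: G♯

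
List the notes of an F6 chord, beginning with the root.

F, A, C, D

F6 is a major sixth built on F.
Root: F
Major 3rd (3rd): A
Perfect 5th (5th): C
Major 6th (6th): D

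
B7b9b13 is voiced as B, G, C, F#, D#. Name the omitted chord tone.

A

B7b9b13 = B, D#, F#, A, C, G. The voicing lacks the 7th (minor 7th), A.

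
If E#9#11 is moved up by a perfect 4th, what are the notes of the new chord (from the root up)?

A perfect 4th up from E# is A#, so the new chord is A# dominant ninth sharp eleven.
- root: A#
- major 3rd: C##
- perfect 5th: E#
- minor 7th: G#
- major 9th: B#
- augmented 11th: D##

A# C## E# G# B# D##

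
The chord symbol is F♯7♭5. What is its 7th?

E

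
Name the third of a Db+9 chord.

Root of Db+9 = D♭. The 3rd is a major 3rd: D♭ up a major 3rd → F.

F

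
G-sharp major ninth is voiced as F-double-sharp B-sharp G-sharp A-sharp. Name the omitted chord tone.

The full G-sharp major ninth chord is G-sharp, B-sharp, D-sharp, F-double-sharp, A-sharp.
Comparing with the voicing, the perfect 5th (5th) — D-sharp — is absent.

D-sharp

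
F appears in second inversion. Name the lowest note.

F = F–A–C. Second inversion → fifth in the bass = C.

C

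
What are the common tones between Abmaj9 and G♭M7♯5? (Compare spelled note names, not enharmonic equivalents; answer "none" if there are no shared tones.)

Abmaj9 = Ab, C, Eb, G, Bb.
G♭M7♯5 = Gb, Bb, D, F.
Shared: Bb.

Bb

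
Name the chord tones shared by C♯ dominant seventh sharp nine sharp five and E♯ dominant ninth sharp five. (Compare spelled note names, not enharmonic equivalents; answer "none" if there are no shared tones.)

E-sharp – G-double-sharp

C♯ dominant seventh sharp nine sharp five: C-sharp E-sharp G-double-sharp B D-double-sharp
E♯ dominant ninth sharp five: E-sharp G-double-sharp B-double-sharp D-sharp F-double-sharp
Common to both → E-sharp, G-double-sharp.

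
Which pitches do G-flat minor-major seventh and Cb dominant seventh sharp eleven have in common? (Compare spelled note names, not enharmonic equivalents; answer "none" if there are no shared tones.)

G-flat, B-double-flat, F

G-flat minor-major seventh: G-flat B-double-flat D-flat F
Cb dominant seventh sharp eleven: C-flat E-flat G-flat B-double-flat F
Common to both → G-flat, B-double-flat, F.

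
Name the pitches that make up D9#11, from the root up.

Root D, quality dominant ninth sharp eleven:
Root: D
Major 3rd (3rd): F#
Perfect 5th (5th): A
Minor 7th (7th): C
Major 9th (9th): E
Augmented 11th (11th): G#

D F# A C E G#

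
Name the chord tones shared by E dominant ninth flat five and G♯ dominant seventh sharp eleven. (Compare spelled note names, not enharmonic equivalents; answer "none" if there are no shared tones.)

E dominant ninth flat five = E, G-sharp, B-flat, D, F-sharp.
G♯ dominant seventh sharp eleven = G-sharp, B-sharp, D-sharp, F-sharp, C-double-sharp.
Shared: G-sharp, F-sharp.

G-sharp, F-sharp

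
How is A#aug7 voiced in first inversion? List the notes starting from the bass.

C##, E##, G#, A#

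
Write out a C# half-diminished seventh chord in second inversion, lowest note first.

In root position, C# half-diminished seventh is C#–E–G–B.
Second inversion puts the fifth (G) in the bass.

G – B – C# – E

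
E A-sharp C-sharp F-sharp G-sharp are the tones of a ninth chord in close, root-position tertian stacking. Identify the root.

Stacking in thirds gives F-sharp – A-sharp – C-sharp – E – G-sharp, so F-sharp is the root — F-sharp dominant ninth.

F-sharp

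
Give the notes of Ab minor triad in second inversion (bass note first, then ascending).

Eb, Ab, Cb

In root position, Ab minor triad is Ab–Cb–Eb.
Second inversion puts the fifth (Eb) in the bass.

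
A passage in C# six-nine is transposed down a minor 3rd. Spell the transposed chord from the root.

Transposed root: C♯ → A♯ (minor 3rd down). So we spell A♯ six-nine:
A♯ — root
C𝄪 — major 3rd
E♯ — perfect 5th
F𝄪 — major 6th
B♯ — major 9th

A♯ C𝄪 E♯ F𝄪 B♯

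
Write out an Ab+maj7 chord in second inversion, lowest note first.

In root position, Ab+maj7 is Ab–C–E–G.
Second inversion puts the fifth (E) in the bass.

E – G – Ab – C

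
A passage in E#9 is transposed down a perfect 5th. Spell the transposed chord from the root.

A perfect 5th down from E# is A#, so the new chord is A# dominant ninth.
root → A#
3rd (major 3rd) → C##
5th (perfect 5th) → E#
7th (minor 7th) → G#
9th (major 9th) → B#

A#, C##, E#, G#, B#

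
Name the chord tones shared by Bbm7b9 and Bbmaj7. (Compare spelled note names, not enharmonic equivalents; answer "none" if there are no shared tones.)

Bb – F

Bbm7b9 = Bb, Db, F, Ab, Cb.
Bbmaj7 = Bb, D, F, A.
Shared: Bb, F.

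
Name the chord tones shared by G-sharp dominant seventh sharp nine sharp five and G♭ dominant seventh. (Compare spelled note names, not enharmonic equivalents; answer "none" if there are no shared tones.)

G-sharp dominant seventh sharp nine sharp five: G-sharp B-sharp D-double-sharp F-sharp A-double-sharp
G♭ dominant seventh: G-flat B-flat D-flat F-flat
Common to both → none.

none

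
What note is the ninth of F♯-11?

F♯-11 is built on F♯; its 9th is a major 9th above the root.
A second above F uses the letter G, and the major 9th above F♯ is G♯.

G♯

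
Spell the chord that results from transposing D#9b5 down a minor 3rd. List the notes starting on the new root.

B#, D##, F#, A#, C##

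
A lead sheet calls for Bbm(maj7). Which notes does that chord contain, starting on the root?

Bbm(maj7): minor-major seventh on Bb.
root → Bb
3rd (minor 3rd) → Db
5th (perfect 5th) → F
7th (major 7th) → A

Bb  Db  F  A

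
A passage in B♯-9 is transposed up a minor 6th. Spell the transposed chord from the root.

G# – B – D# – F# – A#

A minor 6th up from B# is G#, so the new chord is G# minor ninth.
Root: G#
Minor 3rd (3rd): B
Perfect 5th (5th): D#
Minor 7th (7th): F#
Major 9th (9th): A#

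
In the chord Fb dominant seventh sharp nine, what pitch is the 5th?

Cb

Fb dominant seventh sharp nine is built on Fb; its 5th is a perfect 5th above the root.
A fifth above F uses the letter C, and the perfect 5th above Fb is Cb.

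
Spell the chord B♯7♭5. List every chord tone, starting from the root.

Root B♯, quality dominant seventh flat five:
- root: B♯
- major 3rd: D𝄪
- diminished 5th: F♯
- minor 7th: A♯

B♯, D𝄪, F♯, A♯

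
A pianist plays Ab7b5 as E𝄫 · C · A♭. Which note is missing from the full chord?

G♭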